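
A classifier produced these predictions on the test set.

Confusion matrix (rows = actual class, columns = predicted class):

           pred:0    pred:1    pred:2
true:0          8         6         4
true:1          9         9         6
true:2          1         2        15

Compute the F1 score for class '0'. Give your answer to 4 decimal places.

Take TP from the diagonal, FP from the rest of the '0' prediction marginal, FN from the rest of the '0' actual marginal.
F1 score = 2·TP/(2·TP+FP+FN).
0: TP=8, FP=9+1=10, FN=6+4=10 → 16/36 = 0.44444

0.4444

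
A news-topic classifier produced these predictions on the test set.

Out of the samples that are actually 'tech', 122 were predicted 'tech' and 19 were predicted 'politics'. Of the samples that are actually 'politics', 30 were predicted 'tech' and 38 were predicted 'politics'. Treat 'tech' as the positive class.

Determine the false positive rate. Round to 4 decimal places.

FPR = FP/(FP+TN) = 30/(30+38) = 0.4412

0.4412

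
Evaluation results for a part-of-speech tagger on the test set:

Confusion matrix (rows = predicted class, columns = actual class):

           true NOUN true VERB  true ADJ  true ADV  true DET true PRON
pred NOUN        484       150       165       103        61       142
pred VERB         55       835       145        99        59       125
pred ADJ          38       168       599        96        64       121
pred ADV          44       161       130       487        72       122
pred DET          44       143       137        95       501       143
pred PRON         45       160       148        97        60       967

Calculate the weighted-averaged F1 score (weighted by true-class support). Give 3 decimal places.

0.549

Per-class F1 score (2·TP/(2·TP+FP+FN)):
  NOUN: TP=484, FP=150+165+103+61+142=621, FN=55+38+44+44+45=226 → 968/1815 = 0.5333
  VERB: TP=835, FP=55+145+99+59+125=483, FN=150+168+161+143+160=782 → 1670/2935 = 0.5690
  ADJ: TP=599, FP=38+168+96+64+121=487, FN=165+145+130+137+148=725 → 1198/2410 = 0.4971
  ADV: TP=487, FP=44+161+130+72+122=529, FN=103+99+96+95+97=490 → 974/1993 = 0.4887
  DET: TP=501, FP=44+143+137+95+143=562, FN=61+59+64+72+60=316 → 1002/1880 = 0.5330
  PRON: TP=967, FP=45+160+148+97+60=510, FN=142+125+121+122+143=653 → 1934/3097 = 0.6245
Weighted-F1 score = Σ (supportᵢ/N)·F1 scoreᵢ with N=7065: (710/7065)·0.5333 + (1617/7065)·0.5690 + (1324/7065)·0.4971 + (977/7065)·0.4887 + (817/7065)·0.5330 + (1620/7065)·0.6245 = 0.549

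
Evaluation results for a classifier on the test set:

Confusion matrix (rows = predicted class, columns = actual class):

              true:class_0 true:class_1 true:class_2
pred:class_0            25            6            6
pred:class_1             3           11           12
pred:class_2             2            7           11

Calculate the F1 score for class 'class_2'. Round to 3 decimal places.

0.449

F1 score = 2·TP/(2·TP+FP+FN).
class_2: TP=11, FP=2+7=9, FN=6+12=18 → 22/49 = 0.4490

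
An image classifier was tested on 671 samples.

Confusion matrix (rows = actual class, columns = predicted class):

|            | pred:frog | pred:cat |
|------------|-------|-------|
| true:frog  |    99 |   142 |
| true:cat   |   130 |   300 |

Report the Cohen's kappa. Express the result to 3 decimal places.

Observed agreement pₒ = trace/N = 399/671 = 0.5946
Expected agreement pₑ = Σ (rowᵢ·colᵢ)/N² = (241·229 + 430·442)/671² = 0.5447
κ = (pₒ − pₑ)/(1 − pₑ) = (0.5946 − 0.5447)/(1 − 0.5447) = 0.110

0.110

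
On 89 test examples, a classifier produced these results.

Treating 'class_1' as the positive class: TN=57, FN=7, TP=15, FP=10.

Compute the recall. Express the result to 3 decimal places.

Recall = TP/(TP+FN) = 15/(15+7) = 15/22 = 0.682

0.682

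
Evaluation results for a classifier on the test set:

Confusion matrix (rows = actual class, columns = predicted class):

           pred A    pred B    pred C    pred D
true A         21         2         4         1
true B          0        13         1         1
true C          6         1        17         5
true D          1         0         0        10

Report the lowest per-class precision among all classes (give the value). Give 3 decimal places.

Per-class precision (TP/(TP+FP)):
  A: TP=21, FP=0+6+1=7 → 21/28 = 0.7500
  B: TP=13, FP=2+1+0=3 → 13/16 = 0.8125
  C: TP=17, FP=4+1+0=5 → 17/22 = 0.7727
  D: TP=10, FP=1+1+5=7 → 10/17 = 0.5882
Lowest is class 'D' with precision = 0.588.

0.588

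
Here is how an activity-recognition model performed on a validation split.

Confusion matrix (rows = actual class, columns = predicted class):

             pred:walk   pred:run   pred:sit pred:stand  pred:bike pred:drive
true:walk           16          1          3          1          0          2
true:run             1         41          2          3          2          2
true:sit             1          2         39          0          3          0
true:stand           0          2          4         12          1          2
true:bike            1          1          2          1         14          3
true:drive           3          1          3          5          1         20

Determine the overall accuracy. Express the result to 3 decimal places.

Accuracy = trace / total = (16+41+39+12+14+20=142) / 195 = 142/195 = 0.728

0.728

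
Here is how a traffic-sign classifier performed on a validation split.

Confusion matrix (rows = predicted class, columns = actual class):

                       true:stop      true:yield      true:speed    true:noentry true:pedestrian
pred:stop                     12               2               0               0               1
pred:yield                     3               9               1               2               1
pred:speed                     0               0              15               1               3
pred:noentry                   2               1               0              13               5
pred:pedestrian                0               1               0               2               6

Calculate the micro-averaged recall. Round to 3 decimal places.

0.688

Micro-averaging pools counts across classes: ΣTP=55, ΣFP=25, ΣFN=25.
Micro-recall = TP/(TP+FN) on pooled counts = 0.688 (equals overall accuracy in single-label multiclass).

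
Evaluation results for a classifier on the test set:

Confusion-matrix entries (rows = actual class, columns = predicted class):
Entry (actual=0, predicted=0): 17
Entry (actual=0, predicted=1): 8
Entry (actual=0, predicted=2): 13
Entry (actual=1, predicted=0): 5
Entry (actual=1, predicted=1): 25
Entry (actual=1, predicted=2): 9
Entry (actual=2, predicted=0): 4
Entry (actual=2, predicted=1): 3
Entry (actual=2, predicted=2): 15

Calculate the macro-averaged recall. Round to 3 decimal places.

Per-class recall (TP/(TP+FN)):
  0: TP=17, FN=8+13=21 → 17/38 = 0.4474
  1: TP=25, FN=5+9=14 → 25/39 = 0.6410
  2: TP=15, FN=4+3=7 → 15/22 = 0.6818
Macro-recall = mean = (0.4474 + 0.6410 + 0.6818) / 3 = 0.590

0.590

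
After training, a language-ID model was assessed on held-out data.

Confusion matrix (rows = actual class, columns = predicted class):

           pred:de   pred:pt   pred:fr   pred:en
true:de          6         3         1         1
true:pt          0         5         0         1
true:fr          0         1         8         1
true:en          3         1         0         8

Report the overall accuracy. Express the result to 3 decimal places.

Accuracy = trace / total = (6+5+8+8=27) / 39 = 27/39 = 0.692

0.692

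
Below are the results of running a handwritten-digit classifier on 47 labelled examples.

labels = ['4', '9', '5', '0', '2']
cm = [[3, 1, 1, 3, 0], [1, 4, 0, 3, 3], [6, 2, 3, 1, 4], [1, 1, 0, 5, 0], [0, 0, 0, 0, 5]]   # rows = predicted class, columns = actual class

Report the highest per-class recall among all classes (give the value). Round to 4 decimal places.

Per-class recall (TP/(TP+FN)):
  4: TP=3, FN=1+6+1+0=8 → 3/11 = 0.27273
  9: TP=4, FN=1+2+1+0=4 → 4/8 = 0.50000
  5: TP=3, FN=1+0+0+0=1 → 3/4 = 0.75000
  0: TP=5, FN=3+3+1+0=7 → 5/12 = 0.41667
  2: TP=5, FN=0+3+4+0=7 → 5/12 = 0.41667
Highest is class '5' with recall = 0.7500.

0.7500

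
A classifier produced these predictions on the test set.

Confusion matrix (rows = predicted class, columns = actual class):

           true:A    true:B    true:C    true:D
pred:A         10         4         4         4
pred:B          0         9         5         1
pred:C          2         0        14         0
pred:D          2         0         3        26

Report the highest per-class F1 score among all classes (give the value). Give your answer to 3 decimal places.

Per-class F1 score (2·TP/(2·TP+FP+FN)):
  A: TP=10, FP=4+4+4=12, FN=0+2+2=4 → 20/36 = 0.5556
  B: TP=9, FP=0+5+1=6, FN=4+0+0=4 → 18/28 = 0.6429
  C: TP=14, FP=2+0+0=2, FN=4+5+3=12 → 28/42 = 0.6667
  D: TP=26, FP=2+0+3=5, FN=4+1+0=5 → 52/62 = 0.8387
Highest is class 'D' with F1 score = 0.839.

0.839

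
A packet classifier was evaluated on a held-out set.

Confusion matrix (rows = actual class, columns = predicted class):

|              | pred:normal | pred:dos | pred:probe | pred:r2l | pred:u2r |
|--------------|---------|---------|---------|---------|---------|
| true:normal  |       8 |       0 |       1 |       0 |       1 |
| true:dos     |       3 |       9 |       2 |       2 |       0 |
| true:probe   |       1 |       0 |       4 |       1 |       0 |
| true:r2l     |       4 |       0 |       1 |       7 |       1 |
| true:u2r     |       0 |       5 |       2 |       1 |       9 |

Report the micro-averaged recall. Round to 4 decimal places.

0.5968

Micro-averaging pools counts across classes: ΣTP=37, ΣFP=25, ΣFN=25.
Micro-recall = TP/(TP+FN) on pooled counts = 0.5968 (equals overall accuracy in single-label multiclass).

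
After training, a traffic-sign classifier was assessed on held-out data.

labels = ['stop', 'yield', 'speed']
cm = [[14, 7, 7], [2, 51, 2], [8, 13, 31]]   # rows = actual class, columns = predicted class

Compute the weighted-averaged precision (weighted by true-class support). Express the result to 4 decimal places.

0.7122

Per-class precision (TP/(TP+FP)):
  stop: TP=14, FP=2+8=10 → 14/24 = 0.58333
  yield: TP=51, FP=7+13=20 → 51/71 = 0.71831
  speed: TP=31, FP=7+2=9 → 31/40 = 0.77500
Weighted-precision = Σ (supportᵢ/N)·precisionᵢ with N=135: (28/135)·0.58333 + (55/135)·0.71831 + (52/135)·0.77500 = 0.7122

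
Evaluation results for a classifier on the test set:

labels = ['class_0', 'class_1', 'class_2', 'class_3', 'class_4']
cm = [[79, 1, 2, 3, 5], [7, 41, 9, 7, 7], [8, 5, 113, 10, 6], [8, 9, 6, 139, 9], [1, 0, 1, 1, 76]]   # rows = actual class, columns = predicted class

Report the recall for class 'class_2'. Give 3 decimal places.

0.796

Treat 'class_2' as positive and all other classes as negative.
recall = TP/(TP+FN).
class_2: TP=113, FN=8+5+10+6=29 → 113/142 = 0.7958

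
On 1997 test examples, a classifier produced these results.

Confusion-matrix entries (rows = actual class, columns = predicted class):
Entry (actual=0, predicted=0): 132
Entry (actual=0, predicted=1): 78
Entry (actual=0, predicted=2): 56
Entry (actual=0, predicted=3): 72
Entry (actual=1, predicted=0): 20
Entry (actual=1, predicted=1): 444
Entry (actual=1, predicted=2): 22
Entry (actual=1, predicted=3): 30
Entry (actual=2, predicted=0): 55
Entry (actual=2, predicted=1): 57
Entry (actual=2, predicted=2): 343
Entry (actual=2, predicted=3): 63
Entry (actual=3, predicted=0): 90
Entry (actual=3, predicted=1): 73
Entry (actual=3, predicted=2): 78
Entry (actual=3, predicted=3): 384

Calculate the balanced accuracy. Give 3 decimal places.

0.632

Balanced accuracy = mean of per-class recall.
  0: recall = 132/338 = 0.3905
  1: recall = 444/516 = 0.8605
  2: recall = 343/518 = 0.6622
  3: recall = 384/625 = 0.6144
Mean = (0.3905 + 0.8605 + 0.6622 + 0.6144) / 4 = 0.632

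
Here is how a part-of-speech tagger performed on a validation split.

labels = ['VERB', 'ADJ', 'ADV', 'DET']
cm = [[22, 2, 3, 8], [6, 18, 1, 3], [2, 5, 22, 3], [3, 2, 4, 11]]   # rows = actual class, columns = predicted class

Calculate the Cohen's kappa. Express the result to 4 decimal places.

Observed agreement pₒ = trace/N = 73/115 = 0.63478
Expected agreement pₑ = Σ (rowᵢ·colᵢ)/N² = (35·33 + 28·27 + 32·30 + 20·25)/115² = 0.25490
κ = (pₒ − pₑ)/(1 − pₑ) = (0.63478 − 0.25490)/(1 − 0.25490) = 0.5098

0.5098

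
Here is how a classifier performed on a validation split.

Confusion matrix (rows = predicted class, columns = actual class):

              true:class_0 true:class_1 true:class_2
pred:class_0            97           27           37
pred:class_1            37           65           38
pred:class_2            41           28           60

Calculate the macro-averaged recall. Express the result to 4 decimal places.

Per-class recall (TP/(TP+FN)):
  class_0: TP=97, FN=37+41=78 → 97/175 = 0.55429
  class_1: TP=65, FN=27+28=55 → 65/120 = 0.54167
  class_2: TP=60, FN=37+38=75 → 60/135 = 0.44444
Macro-recall = mean = (0.55429 + 0.54167 + 0.44444) / 3 = 0.5135

0.5135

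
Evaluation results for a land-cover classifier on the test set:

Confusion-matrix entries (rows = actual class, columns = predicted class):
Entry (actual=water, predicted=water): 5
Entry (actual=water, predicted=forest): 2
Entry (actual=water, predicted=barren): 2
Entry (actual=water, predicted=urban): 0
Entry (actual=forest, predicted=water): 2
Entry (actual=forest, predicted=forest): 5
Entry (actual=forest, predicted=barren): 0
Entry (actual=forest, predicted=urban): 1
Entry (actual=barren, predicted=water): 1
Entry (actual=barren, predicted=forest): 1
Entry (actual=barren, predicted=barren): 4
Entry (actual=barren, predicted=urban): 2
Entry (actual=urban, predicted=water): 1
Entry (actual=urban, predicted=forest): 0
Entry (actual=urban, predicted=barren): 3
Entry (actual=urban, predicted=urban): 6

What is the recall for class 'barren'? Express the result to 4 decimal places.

0.5000

One-vs-rest for 'barren': TP = diagonal; FP = other classes predicted 'barren'; FN = 'barren' predicted as other.
recall = TP/(TP+FN).
barren: TP=4, FN=1+1+2=4 → 4/8 = 0.50000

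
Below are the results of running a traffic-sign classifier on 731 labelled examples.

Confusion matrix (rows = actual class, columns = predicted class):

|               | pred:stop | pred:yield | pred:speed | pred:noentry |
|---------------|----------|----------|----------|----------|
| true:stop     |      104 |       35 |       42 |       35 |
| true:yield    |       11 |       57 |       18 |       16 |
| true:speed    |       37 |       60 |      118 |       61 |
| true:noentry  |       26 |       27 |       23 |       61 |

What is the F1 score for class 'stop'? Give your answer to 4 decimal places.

0.5279

Treat 'stop' as positive and all other classes as negative.
F1 score = 2·TP/(2·TP+FP+FN).
stop: TP=104, FP=11+37+26=74, FN=35+42+35=112 → 208/394 = 0.52792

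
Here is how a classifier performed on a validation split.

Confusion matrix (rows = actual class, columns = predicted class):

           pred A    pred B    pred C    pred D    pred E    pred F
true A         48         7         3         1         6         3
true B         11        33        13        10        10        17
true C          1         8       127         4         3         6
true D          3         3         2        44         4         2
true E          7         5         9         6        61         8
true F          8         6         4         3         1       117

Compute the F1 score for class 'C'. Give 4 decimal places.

Treat 'C' as positive and all other classes as negative.
F1 score = 2·TP/(2·TP+FP+FN).
C: TP=127, FP=3+13+2+9+4=31, FN=1+8+4+3+6=22 → 254/307 = 0.82736

0.8274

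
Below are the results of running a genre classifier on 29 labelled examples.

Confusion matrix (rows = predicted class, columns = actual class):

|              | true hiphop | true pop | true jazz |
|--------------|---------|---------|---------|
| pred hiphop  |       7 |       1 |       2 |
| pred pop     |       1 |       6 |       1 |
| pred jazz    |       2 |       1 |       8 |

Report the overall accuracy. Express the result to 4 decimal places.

Accuracy = trace / total = (7+6+8=21) / 29 = 21/29 = 0.7241

0.7241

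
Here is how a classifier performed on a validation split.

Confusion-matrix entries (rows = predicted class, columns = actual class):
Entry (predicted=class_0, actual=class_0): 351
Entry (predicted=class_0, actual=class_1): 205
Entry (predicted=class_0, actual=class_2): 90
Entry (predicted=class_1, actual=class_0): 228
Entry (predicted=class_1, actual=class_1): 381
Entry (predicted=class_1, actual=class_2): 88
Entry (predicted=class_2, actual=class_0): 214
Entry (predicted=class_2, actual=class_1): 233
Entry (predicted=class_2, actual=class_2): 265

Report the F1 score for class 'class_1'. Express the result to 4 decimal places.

One-vs-rest for 'class_1': TP = diagonal; FP = other classes predicted 'class_1'; FN = 'class_1' predicted as other.
F1 score = 2·TP/(2·TP+FP+FN).
class_1: TP=381, FP=228+88=316, FN=205+233=438 → 762/1516 = 0.50264

0.5026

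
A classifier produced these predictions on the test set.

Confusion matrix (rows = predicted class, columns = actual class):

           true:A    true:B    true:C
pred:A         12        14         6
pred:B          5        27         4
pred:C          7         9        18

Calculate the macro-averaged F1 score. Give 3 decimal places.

0.546

Per-class F1 score (2·TP/(2·TP+FP+FN)):
  A: TP=12, FP=14+6=20, FN=5+7=12 → 24/56 = 0.4286
  B: TP=27, FP=5+4=9, FN=14+9=23 → 54/86 = 0.6279
  C: TP=18, FP=7+9=16, FN=6+4=10 → 36/62 = 0.5806
Macro-F1 score = mean = (0.4286 + 0.6279 + 0.5806) / 3 = 0.546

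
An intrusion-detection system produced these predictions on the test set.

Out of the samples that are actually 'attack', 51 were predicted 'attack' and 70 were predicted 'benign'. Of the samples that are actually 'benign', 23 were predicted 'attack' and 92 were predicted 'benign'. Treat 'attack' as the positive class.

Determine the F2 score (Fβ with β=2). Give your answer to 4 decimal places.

0.4570

Fβ = (1+β²)·TP / ((1+β²)·TP + β²·FN + FP), with β²=4
= 5·51 / (5·51 + 4·70 + 23) = 0.4570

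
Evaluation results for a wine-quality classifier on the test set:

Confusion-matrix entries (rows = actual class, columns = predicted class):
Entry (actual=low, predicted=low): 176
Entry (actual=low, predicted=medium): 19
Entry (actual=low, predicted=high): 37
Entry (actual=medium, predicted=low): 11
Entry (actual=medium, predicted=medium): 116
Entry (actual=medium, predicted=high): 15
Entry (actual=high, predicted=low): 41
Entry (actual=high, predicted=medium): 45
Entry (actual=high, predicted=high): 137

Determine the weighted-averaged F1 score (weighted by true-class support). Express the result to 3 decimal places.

0.717

Per-class F1 score (2·TP/(2·TP+FP+FN)):
  low: TP=176, FP=11+41=52, FN=19+37=56 → 352/460 = 0.7652
  medium: TP=116, FP=19+45=64, FN=11+15=26 → 232/322 = 0.7205
  high: TP=137, FP=37+15=52, FN=41+45=86 → 274/412 = 0.6650
Weighted-F1 score = Σ (supportᵢ/N)·F1 scoreᵢ with N=597: (232/597)·0.7652 + (142/597)·0.7205 + (223/597)·0.6650 = 0.717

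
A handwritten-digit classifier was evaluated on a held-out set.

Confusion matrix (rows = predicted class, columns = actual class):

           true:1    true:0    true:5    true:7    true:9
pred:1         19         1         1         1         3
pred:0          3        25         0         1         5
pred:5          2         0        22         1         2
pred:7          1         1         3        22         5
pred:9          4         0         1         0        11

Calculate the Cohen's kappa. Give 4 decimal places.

0.6736

Observed agreement pₒ = trace/N = 99/134 = 0.73881
Expected agreement pₑ = Σ (rowᵢ·colᵢ)/N² = (29·25 + 27·34 + 27·27 + 25·32 + 26·16)/134² = 0.19982
κ = (pₒ − pₑ)/(1 − pₑ) = (0.73881 − 0.19982)/(1 − 0.19982) = 0.6736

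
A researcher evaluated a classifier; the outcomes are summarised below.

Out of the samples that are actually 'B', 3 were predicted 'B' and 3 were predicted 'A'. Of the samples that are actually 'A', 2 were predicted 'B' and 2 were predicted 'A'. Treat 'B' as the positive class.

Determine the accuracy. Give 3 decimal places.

Accuracy = (TP+TN)/N = (3+2)/10 = 0.500

0.500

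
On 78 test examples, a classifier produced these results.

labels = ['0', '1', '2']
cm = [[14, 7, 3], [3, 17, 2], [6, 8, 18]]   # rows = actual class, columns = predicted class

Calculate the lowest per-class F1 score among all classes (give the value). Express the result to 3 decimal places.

0.596

Per-class F1 score (2·TP/(2·TP+FP+FN)):
  0: TP=14, FP=3+6=9, FN=7+3=10 → 28/47 = 0.5957
  1: TP=17, FP=7+8=15, FN=3+2=5 → 34/54 = 0.6296
  2: TP=18, FP=3+2=5, FN=6+8=14 → 36/55 = 0.6545
Lowest is class '0' with F1 score = 0.596.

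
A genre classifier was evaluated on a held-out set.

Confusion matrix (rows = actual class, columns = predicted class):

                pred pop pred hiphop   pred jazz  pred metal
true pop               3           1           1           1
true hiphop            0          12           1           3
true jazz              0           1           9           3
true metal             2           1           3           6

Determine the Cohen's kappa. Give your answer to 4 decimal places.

0.5009

Observed agreement pₒ = trace/N = 30/47 = 0.63830
Expected agreement pₑ = Σ (rowᵢ·colᵢ)/N² = (6·5 + 16·15 + 13·14 + 12·13)/47² = 0.27524
κ = (pₒ − pₑ)/(1 − pₑ) = (0.63830 − 0.27524)/(1 − 0.27524) = 0.5009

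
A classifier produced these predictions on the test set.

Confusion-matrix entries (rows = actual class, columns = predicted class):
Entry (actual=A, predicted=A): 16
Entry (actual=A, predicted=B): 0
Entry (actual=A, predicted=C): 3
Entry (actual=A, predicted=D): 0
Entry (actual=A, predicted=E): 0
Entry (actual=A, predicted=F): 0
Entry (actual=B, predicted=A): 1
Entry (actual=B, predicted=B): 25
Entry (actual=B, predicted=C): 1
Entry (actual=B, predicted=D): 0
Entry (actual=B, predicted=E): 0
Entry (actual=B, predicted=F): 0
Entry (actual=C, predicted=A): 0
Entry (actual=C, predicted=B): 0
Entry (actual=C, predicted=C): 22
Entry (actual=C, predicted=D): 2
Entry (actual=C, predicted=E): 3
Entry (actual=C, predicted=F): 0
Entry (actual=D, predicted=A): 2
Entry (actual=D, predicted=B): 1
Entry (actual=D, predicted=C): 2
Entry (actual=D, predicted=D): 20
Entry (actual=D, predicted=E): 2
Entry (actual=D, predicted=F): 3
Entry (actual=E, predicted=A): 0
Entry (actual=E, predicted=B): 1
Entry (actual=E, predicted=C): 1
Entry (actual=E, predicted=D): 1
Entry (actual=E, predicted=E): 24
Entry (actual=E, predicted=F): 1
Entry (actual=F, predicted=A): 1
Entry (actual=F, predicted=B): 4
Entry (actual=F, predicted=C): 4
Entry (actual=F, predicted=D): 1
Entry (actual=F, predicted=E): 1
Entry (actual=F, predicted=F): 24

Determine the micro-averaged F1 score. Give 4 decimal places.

Micro-averaging pools counts across classes: ΣTP=131, ΣFP=35, ΣFN=35.
Micro-F1 score = 2·TP/(2·TP+FP+FN) on pooled counts = 0.7892 (equals overall accuracy in single-label multiclass).

0.7892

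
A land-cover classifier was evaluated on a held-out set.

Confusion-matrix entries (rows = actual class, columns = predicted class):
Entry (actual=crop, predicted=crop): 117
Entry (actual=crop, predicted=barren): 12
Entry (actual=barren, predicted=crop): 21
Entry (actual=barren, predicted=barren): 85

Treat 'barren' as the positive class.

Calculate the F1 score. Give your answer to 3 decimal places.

Precision = TP/(TP+FP) = 85/97 = 0.8763
Recall = TP/(TP+FN) = 85/106 = 0.8019
F1 = 2·TP/(2·TP+FP+FN) = 170/203 = 0.837

0.837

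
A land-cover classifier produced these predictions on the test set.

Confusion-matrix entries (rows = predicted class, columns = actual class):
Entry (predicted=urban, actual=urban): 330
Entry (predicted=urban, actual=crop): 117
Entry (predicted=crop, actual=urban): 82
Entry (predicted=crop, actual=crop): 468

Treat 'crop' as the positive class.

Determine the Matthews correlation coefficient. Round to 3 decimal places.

0.595

MCC = (TP·TN − FP·FN) / √((TP+FP)(TP+FN)(TN+FP)(TN+FN))
Numerator = 468·330 − 82·117 = 144846
Denominator = √(550·585·412·447) = √59254767000 = 243423.0207
MCC = 144846 / 243423.0207 = 0.595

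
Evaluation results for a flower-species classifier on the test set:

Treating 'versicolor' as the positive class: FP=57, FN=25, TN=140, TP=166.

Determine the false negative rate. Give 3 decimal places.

0.131

FNR = FN/(FN+TP) = 25/(25+166) = 0.131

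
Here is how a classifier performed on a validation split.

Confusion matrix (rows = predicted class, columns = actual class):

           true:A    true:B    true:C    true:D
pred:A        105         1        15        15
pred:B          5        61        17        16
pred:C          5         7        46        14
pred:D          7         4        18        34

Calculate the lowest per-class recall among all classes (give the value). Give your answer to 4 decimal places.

Per-class recall (TP/(TP+FN)):
  A: TP=105, FN=5+5+7=17 → 105/122 = 0.86066
  B: TP=61, FN=1+7+4=12 → 61/73 = 0.83562
  C: TP=46, FN=15+17+18=50 → 46/96 = 0.47917
  D: TP=34, FN=15+16+14=45 → 34/79 = 0.43038
Lowest is class 'D' with recall = 0.4304.

0.4304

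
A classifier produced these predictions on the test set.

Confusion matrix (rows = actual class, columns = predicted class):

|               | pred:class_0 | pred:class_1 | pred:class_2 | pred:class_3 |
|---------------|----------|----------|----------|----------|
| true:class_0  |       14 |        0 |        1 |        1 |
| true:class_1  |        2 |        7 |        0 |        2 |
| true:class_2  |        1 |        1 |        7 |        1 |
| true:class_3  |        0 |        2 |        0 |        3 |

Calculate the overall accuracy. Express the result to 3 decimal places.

Accuracy = trace / total = (14+7+7+3=31) / 42 = 31/42 = 0.738

0.738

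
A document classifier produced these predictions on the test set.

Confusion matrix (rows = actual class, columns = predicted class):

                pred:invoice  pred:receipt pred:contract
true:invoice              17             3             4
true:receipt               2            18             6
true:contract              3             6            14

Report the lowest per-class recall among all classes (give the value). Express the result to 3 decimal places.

Per-class recall (TP/(TP+FN)):
  invoice: TP=17, FN=3+4=7 → 17/24 = 0.7083
  receipt: TP=18, FN=2+6=8 → 18/26 = 0.6923
  contract: TP=14, FN=3+6=9 → 14/23 = 0.6087
Lowest is class 'contract' with recall = 0.609.

0.609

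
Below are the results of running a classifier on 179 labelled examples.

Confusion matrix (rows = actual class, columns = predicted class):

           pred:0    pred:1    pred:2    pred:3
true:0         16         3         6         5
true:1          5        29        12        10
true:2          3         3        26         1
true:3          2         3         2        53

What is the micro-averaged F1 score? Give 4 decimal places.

0.6927

Micro-averaging pools counts across classes: ΣTP=124, ΣFP=55, ΣFN=55.
Micro-F1 score = 2·TP/(2·TP+FP+FN) on pooled counts = 0.6927 (equals overall accuracy in single-label multiclass).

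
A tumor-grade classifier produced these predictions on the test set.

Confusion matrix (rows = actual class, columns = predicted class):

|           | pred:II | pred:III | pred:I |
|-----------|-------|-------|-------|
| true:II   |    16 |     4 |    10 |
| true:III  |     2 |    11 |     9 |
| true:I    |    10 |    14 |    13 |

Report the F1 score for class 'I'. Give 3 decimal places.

0.377

Take TP from the diagonal, FP from the rest of the 'I' prediction marginal, FN from the rest of the 'I' actual marginal.
F1 score = 2·TP/(2·TP+FP+FN).
I: TP=13, FP=10+9=19, FN=10+14=24 → 26/69 = 0.3768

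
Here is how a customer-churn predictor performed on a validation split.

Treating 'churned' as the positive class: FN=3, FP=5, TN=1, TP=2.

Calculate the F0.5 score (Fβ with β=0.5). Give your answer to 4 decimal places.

0.3030

Fβ = (1+β²)·TP / ((1+β²)·TP + β²·FN + FP), with β²=1/4
= 1.25·2 / (1.25·2 + 0.25·3 + 5) = 0.3030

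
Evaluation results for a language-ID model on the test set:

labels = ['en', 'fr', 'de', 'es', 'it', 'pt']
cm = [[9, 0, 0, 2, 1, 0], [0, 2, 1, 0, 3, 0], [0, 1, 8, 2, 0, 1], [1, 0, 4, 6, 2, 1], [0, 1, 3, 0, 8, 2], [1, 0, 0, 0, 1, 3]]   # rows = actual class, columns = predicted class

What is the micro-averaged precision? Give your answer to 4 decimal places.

Micro-averaging pools counts across classes: ΣTP=36, ΣFP=27, ΣFN=27.
Micro-precision = TP/(TP+FP) on pooled counts = 0.5714 (equals overall accuracy in single-label multiclass).

0.5714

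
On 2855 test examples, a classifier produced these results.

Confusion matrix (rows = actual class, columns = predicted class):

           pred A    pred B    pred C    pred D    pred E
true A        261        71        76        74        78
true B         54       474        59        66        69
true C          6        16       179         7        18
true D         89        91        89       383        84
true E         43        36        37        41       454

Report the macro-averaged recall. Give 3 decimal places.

Per-class recall (TP/(TP+FN)):
  A: TP=261, FN=71+76+74+78=299 → 261/560 = 0.4661
  B: TP=474, FN=54+59+66+69=248 → 474/722 = 0.6565
  C: TP=179, FN=6+16+7+18=47 → 179/226 = 0.7920
  D: TP=383, FN=89+91+89+84=353 → 383/736 = 0.5204
  E: TP=454, FN=43+36+37+41=157 → 454/611 = 0.7430
Macro-recall = mean = (0.4661 + 0.6565 + 0.7920 + 0.5204 + 0.7430) / 5 = 0.636

0.636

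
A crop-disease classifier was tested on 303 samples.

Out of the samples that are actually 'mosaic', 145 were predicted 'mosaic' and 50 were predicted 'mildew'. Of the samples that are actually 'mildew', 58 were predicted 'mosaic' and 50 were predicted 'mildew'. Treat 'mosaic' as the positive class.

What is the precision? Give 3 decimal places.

Precision = TP/(TP+FP) = 145/(145+58) = 145/203 = 0.714

0.714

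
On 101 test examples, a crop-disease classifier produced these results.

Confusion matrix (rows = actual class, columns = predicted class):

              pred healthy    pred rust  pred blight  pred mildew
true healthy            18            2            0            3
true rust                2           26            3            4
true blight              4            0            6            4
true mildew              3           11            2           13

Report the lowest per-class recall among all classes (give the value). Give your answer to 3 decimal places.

Per-class recall (TP/(TP+FN)):
  healthy: TP=18, FN=2+0+3=5 → 18/23 = 0.7826
  rust: TP=26, FN=2+3+4=9 → 26/35 = 0.7429
  blight: TP=6, FN=4+0+4=8 → 6/14 = 0.4286
  mildew: TP=13, FN=3+11+2=16 → 13/29 = 0.4483
Lowest is class 'blight' with recall = 0.429.

0.429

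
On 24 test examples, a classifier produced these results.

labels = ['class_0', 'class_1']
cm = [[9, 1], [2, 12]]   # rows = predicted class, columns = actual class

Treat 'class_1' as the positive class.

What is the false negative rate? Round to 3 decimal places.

FNR = FN/(FN+TP) = 1/(1+12) = 0.077

0.077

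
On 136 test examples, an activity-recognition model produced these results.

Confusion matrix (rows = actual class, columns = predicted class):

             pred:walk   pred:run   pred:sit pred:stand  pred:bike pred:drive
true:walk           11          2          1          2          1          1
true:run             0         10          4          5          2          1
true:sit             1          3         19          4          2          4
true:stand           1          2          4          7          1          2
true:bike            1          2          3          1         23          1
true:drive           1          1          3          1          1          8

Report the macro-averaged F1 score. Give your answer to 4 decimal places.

0.5571

Per-class F1 score (2·TP/(2·TP+FP+FN)):
  walk: TP=11, FP=0+1+1+1+1=4, FN=2+1+2+1+1=7 → 22/33 = 0.66667
  run: TP=10, FP=2+3+2+2+1=10, FN=0+4+5+2+1=12 → 20/42 = 0.47619
  sit: TP=19, FP=1+4+4+3+3=15, FN=1+3+4+2+4=14 → 38/67 = 0.56716
  stand: TP=7, FP=2+5+4+1+1=13, FN=1+2+4+1+2=10 → 14/37 = 0.37838
  bike: TP=23, FP=1+2+2+1+1=7, FN=1+2+3+1+1=8 → 46/61 = 0.75410
  drive: TP=8, FP=1+1+4+2+1=9, FN=1+1+3+1+1=7 → 16/32 = 0.50000
Macro-F1 score = mean = (0.66667 + 0.47619 + 0.56716 + 0.37838 + 0.75410 + 0.50000) / 6 = 0.5571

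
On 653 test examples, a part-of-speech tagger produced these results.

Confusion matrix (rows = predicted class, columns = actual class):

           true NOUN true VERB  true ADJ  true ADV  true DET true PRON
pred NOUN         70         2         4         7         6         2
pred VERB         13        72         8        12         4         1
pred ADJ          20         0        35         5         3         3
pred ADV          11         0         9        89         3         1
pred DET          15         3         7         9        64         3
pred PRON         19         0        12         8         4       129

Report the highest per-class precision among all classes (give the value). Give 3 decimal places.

0.788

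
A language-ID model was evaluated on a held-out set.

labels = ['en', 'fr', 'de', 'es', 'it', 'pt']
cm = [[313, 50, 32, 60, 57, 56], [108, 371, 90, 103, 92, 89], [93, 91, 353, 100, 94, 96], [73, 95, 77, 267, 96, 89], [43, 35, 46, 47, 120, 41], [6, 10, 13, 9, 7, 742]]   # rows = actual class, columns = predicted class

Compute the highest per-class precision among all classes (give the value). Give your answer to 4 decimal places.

0.6667

Per-class precision (TP/(TP+FP)):
  en: TP=313, FP=108+93+73+43+6=323 → 313/636 = 0.49214
  fr: TP=371, FP=50+91+95+35+10=281 → 371/652 = 0.56902
  de: TP=353, FP=32+90+77+46+13=258 → 353/611 = 0.57774
  es: TP=267, FP=60+103+100+47+9=319 → 267/586 = 0.45563
  it: TP=120, FP=57+92+94+96+7=346 → 120/466 = 0.25751
  pt: TP=742, FP=56+89+96+89+41=371 → 742/1113 = 0.66667
Highest is class 'pt' with precision = 0.6667.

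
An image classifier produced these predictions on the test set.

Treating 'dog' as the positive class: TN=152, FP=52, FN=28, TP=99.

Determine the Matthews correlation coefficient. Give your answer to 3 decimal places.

0.512

MCC = (TP·TN − FP·FN) / √((TP+FP)(TP+FN)(TN+FP)(TN+FN))
Numerator = 99·152 − 52·28 = 13592
Denominator = √(151·127·204·180) = √704179440 = 26536.3796
MCC = 13592 / 26536.3796 = 0.512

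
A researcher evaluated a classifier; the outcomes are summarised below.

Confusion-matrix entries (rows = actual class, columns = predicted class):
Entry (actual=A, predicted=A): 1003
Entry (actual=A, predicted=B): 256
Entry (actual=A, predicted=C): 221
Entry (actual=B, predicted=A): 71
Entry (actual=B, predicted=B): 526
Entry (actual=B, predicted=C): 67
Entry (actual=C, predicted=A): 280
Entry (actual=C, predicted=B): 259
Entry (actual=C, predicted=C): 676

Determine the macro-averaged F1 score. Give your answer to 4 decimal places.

Per-class F1 score (2·TP/(2·TP+FP+FN)):
  A: TP=1003, FP=71+280=351, FN=256+221=477 → 2006/2834 = 0.70783
  B: TP=526, FP=256+259=515, FN=71+67=138 → 1052/1705 = 0.61701
  C: TP=676, FP=221+67=288, FN=280+259=539 → 1352/2179 = 0.62047
Macro-F1 score = mean = (0.70783 + 0.61701 + 0.62047) / 3 = 0.6484

0.6484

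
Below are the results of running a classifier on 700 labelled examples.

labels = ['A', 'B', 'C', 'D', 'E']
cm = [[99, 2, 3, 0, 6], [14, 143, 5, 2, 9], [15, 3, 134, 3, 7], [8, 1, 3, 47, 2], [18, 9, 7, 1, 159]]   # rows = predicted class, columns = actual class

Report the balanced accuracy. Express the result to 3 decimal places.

0.837

Balanced accuracy = mean of per-class recall.
  A: recall = 99/154 = 0.6429
  B: recall = 143/158 = 0.9051
  C: recall = 134/152 = 0.8816
  D: recall = 47/53 = 0.8868
  E: recall = 159/183 = 0.8689
Mean = (0.6429 + 0.9051 + 0.8816 + 0.8868 + 0.8689) / 5 = 0.837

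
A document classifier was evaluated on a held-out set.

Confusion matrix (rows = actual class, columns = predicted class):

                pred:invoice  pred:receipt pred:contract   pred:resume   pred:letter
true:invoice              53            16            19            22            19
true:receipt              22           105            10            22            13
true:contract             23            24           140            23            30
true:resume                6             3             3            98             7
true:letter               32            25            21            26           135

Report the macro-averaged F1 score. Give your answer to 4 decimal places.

0.5802

Per-class F1 score (2·TP/(2·TP+FP+FN)):
  invoice: TP=53, FP=22+23+6+32=83, FN=16+19+22+19=76 → 106/265 = 0.40000
  receipt: TP=105, FP=16+24+3+25=68, FN=22+10+22+13=67 → 210/345 = 0.60870
  contract: TP=140, FP=19+10+3+21=53, FN=23+24+23+30=100 → 280/433 = 0.64665
  resume: TP=98, FP=22+22+23+26=93, FN=6+3+3+7=19 → 196/308 = 0.63636
  letter: TP=135, FP=19+13+30+7=69, FN=32+25+21+26=104 → 270/443 = 0.60948
Macro-F1 score = mean = (0.40000 + 0.60870 + 0.64665 + 0.63636 + 0.60948) / 5 = 0.5802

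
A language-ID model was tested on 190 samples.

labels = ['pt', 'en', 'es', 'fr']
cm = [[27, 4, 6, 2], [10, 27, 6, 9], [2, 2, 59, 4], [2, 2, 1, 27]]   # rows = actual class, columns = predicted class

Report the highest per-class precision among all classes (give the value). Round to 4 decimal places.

Per-class precision (TP/(TP+FP)):
  pt: TP=27, FP=10+2+2=14 → 27/41 = 0.65854
  en: TP=27, FP=4+2+2=8 → 27/35 = 0.77143
  es: TP=59, FP=6+6+1=13 → 59/72 = 0.81944
  fr: TP=27, FP=2+9+4=15 → 27/42 = 0.64286
Highest is class 'es' with precision = 0.8194.

0.8194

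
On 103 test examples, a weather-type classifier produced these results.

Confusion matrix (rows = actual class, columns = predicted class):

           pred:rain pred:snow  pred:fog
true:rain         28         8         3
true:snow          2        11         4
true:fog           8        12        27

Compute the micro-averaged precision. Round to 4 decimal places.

Micro-averaging pools counts across classes: ΣTP=66, ΣFP=37, ΣFN=37.
Micro-precision = TP/(TP+FP) on pooled counts = 0.6408 (equals overall accuracy in single-label multiclass).

0.6408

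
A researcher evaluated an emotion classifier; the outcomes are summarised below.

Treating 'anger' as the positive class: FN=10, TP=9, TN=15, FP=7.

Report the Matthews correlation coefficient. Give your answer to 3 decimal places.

0.159

MCC = (TP·TN − FP·FN) / √((TP+FP)(TP+FN)(TN+FP)(TN+FN))
Numerator = 9·15 − 7·10 = 65
Denominator = √(16·19·22·25) = √167200 = 408.9010
MCC = 65 / 408.9010 = 0.159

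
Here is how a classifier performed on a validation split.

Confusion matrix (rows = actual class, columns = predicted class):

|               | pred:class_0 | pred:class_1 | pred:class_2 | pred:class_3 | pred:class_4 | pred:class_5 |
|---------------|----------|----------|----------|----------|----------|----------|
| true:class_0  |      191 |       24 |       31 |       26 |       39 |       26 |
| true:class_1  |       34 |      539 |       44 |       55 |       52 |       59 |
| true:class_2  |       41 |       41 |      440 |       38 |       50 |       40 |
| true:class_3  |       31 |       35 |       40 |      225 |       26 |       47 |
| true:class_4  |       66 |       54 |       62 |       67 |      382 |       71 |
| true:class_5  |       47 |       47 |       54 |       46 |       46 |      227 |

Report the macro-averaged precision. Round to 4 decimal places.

Per-class precision (TP/(TP+FP)):
  class_0: TP=191, FP=34+41+31+66+47=219 → 191/410 = 0.46585
  class_1: TP=539, FP=24+41+35+54+47=201 → 539/740 = 0.72838
  class_2: TP=440, FP=31+44+40+62+54=231 → 440/671 = 0.65574
  class_3: TP=225, FP=26+55+38+67+46=232 → 225/457 = 0.49234
  class_4: TP=382, FP=39+52+50+26+46=213 → 382/595 = 0.64202
  class_5: TP=227, FP=26+59+40+47+71=243 → 227/470 = 0.48298
Macro-precision = mean = (0.46585 + 0.72838 + 0.65574 + 0.49234 + 0.64202 + 0.48298) / 6 = 0.5779

0.5779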